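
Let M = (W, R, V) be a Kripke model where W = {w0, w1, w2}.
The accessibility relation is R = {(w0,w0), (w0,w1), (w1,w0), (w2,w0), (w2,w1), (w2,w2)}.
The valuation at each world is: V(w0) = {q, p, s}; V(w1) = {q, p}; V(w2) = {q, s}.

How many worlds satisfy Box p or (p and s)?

Let φ = Box p or (p and s). Evaluate φ at each world:
  w0 (successors {w0, w1}): φ is true.
  w1 (successors {w0}): φ is true.
  w2 (successors {w0, w1, w2}): φ is false.
For instance, at w2:
  At w2: Box p is false, p and s is false, so Box p or (p and s) is false.
    At w2: Box p requires p at every successor {w0, w1, w2}.
      p fails at w2, so Box p is false at w2.
Satisfying worlds: {w0, w1}

2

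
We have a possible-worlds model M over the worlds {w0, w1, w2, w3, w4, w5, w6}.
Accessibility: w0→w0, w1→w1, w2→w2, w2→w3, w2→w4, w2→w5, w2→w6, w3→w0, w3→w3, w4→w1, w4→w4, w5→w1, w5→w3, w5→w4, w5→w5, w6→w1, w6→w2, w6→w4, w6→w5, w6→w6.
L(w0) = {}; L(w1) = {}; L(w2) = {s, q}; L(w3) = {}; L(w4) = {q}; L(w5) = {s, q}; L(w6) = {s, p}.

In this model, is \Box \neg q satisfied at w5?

No

At w5: \Box \neg q requires \neg q at every successor {w1, w3, w4, w5}.
  \neg q fails at w4, so \Box \neg q is false at w5.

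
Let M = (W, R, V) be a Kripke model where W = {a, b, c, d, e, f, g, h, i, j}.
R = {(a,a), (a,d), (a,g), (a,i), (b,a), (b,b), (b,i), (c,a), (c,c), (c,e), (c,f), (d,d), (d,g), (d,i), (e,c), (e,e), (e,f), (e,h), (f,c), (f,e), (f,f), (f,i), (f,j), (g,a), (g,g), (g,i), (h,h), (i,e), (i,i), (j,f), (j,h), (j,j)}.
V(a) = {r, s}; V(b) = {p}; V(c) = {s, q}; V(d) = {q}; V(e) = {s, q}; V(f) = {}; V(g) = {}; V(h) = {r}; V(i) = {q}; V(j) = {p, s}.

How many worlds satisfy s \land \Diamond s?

4

Recall that \Diamond ψ holds at a world iff ψ holds at some accessible world.
Let φ = s \land \Diamond s. Evaluate φ at each world:
  a (successors {a, d, g, i}): φ is true.
  b (successors {a, b, i}): φ is false.
  c (successors {a, c, e, f}): φ is true.
  d (successors {d, g, i}): φ is false.
  e (successors {c, e, f, h}): φ is true.
  f (successors {c, e, f, i, j}): φ is false.
  g (successors {a, g, i}): φ is false.
  h (successors {h}): φ is false.
  i (successors {e, i}): φ is false.
  j (successors {f, h, j}): φ is true.
For instance, at d:
  At d: s is false, \Diamond s is false, so s \land \Diamond s is false.
    At d: \Diamond s requires s at some successor in {d, g, i}.
      At d: s is false.
      At g: s is false.
      At i: s is false.
    So \Diamond s is false at d.
Satisfying worlds: {a, c, e, j}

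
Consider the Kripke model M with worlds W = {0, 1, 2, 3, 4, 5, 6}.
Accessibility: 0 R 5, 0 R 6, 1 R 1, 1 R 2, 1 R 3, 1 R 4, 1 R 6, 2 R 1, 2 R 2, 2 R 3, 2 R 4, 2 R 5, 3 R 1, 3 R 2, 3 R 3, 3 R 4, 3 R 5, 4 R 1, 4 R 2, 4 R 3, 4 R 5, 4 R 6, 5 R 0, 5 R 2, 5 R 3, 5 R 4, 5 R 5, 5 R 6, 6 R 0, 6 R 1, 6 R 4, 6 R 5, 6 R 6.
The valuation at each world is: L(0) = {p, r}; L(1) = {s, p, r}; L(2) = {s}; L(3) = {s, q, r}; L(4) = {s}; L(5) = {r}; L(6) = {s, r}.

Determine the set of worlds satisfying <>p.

1, 2, 3, 4, 5, 6

Let φ = <>p. Evaluate φ at each world:
  0 (successors {5, 6}): φ is false.
  1 (successors {1, 2, 3, 4, 6}): φ is true.
  2 (successors {1, 2, 3, 4, 5}): φ is true.
  3 (successors {1, 2, 3, 4, 5}): φ is true.
  4 (successors {1, 2, 3, 5, 6}): φ is true.
  5 (successors {0, 2, 3, 4, 5, 6}): φ is true.
  6 (successors {0, 1, 4, 5, 6}): φ is true.
For instance, at 1:
  At 1: <>p requires p at some successor in {1, 2, 3, 4, 6}.
    p holds at 1, so <>p is true at 1.
Satisfying worlds: {1, 2, 3, 4, 5, 6}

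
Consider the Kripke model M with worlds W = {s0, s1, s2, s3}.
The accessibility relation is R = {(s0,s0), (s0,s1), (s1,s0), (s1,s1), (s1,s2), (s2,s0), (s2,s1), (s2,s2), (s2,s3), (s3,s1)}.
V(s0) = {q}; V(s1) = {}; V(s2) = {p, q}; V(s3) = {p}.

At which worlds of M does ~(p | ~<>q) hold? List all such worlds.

Let φ = ~(p | ~<>q). Evaluate φ at each world:
  s0 (successors {s0, s1}): φ is true.
  s1 (successors {s0, s1, s2}): φ is true.
  s2 (successors {s0, s1, s2, s3}): φ is false.
  s3 (successors {s1}): φ is false.
For instance, at s2:
  At s2: p | ~<>q is true, so ~(p | ~<>q) is false.
    At s2: p is true, ~<>q is false, so p | ~<>q is true.
      At s2: <>q is true, so ~<>q is false.
Satisfying worlds: {s0, s1}

s0, s1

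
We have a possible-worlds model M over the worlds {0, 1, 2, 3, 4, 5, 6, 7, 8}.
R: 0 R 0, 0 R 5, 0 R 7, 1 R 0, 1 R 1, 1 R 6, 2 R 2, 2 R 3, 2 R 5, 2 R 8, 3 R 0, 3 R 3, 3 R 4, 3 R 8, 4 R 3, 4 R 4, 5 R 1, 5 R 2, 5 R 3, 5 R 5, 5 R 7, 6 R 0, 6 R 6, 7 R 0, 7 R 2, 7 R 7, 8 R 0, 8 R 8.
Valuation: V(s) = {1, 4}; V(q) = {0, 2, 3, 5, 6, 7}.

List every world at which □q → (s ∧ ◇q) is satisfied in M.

Recall that □ψ holds at a world iff ψ holds at every accessible world, and ◇ψ holds iff ψ holds at some accessible world.
Let φ = □q → (s ∧ ◇q). Evaluate φ at each world:
  0 (successors {0, 5, 7}): φ is false.
  1 (successors {0, 1, 6}): φ is true.
  2 (successors {2, 3, 5, 8}): φ is true.
  3 (successors {0, 3, 4, 8}): φ is true.
  4 (successors {3, 4}): φ is true.
  5 (successors {1, 2, 3, 5, 7}): φ is true.
  6 (successors {0, 6}): φ is false.
  7 (successors {0, 2, 7}): φ is false.
  8 (successors {0, 8}): φ is true.
For instance, at 1:
  At 1: □q is false, s ∧ ◇q is true, so □q → (s ∧ ◇q) is true.
    At 1: □q requires q at every successor {0, 1, 6}.
      q fails at 1, so □q is false at 1.
    At 1: s is true, ◇q is true, so s ∧ ◇q is true.
      At 1: ◇q requires q at some successor in {0, 1, 6}.
        q holds at 0, so ◇q is true at 1.
Satisfying worlds: {1, 2, 3, 4, 5, 8}

1, 2, 3, 4, 5, 8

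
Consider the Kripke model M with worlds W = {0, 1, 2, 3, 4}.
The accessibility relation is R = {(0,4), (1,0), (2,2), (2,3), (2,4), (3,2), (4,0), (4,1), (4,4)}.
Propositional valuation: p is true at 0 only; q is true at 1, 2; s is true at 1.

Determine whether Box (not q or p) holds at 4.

At 4: Box (not q or p) requires not q or p at every successor {0, 1, 4}.
  not q or p fails at 1, so Box (not q or p) is false at 4.

No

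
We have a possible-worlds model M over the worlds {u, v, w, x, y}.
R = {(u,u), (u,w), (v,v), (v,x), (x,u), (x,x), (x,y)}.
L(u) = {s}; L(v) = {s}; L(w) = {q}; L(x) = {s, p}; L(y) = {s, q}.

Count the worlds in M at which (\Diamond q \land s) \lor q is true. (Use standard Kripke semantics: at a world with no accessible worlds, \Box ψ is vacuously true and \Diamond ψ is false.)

4

Recall that \Diamond ψ holds at a world iff ψ holds at some accessible world.
Let φ = (\Diamond q \land s) \lor q. Evaluate φ at each world:
  u (successors {u, w}): φ is true.
  v (successors {v, x}): φ is false.
  w (successors ∅): φ is true.
  x (successors {u, x, y}): φ is true.
  y (successors ∅): φ is true.
For instance, at v:
  At v: \Diamond q \land s is false, q is false, so (\Diamond q \land s) \lor q is false.
    At v: \Diamond q is false, s is true, so \Diamond q \land s is false.
      At v: \Diamond q requires q at some successor in {v, x}.
        At v: q is false.
        At x: q is false.
      So \Diamond q is false at v.
Satisfying worlds: {u, w, x, y}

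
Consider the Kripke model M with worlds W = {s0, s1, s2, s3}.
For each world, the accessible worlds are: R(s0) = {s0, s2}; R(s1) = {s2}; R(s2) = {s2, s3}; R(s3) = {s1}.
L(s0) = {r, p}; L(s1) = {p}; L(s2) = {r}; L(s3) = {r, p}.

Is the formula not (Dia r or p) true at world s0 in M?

No

At s0: Dia r or p is true, so not (Dia r or p) is false.
  At s0: Dia r is true, p is true, so Dia r or p is true.
    At s0: Dia r requires r at some successor in {s0, s2}.
      r holds at s0, so Dia r is true at s0.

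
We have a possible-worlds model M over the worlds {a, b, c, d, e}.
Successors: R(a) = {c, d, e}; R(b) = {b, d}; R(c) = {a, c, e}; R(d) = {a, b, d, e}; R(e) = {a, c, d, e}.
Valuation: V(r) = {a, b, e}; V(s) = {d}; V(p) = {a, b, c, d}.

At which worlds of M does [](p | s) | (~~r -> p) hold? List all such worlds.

a, b, c, d

Recall that []ψ holds at a world iff ψ holds at every accessible world, and <>ψ holds iff ψ holds at some accessible world.
Let φ = [](p | s) | (~~r -> p). Evaluate φ at each world:
  a (successors {c, d, e}): φ is true.
  b (successors {b, d}): φ is true.
  c (successors {a, c, e}): φ is true.
  d (successors {a, b, d, e}): φ is true.
  e (successors {a, c, d, e}): φ is false.
For instance, at a:
  At a: [](p | s) is false, ~~r -> p is true, so [](p | s) | (~~r -> p) is true.
    At a: [](p | s) requires p | s at every successor {c, d, e}.
      p | s fails at e, so [](p | s) is false at a.
Satisfying worlds: {a, b, c, d}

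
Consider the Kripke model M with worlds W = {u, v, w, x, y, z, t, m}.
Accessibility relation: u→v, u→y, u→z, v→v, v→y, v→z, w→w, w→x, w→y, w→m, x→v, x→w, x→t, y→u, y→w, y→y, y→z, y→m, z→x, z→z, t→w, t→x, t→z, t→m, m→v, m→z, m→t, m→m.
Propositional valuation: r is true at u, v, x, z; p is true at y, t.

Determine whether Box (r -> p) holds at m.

At m: Box (r -> p) requires r -> p at every successor {v, z, t, m}.
  r -> p fails at v, so Box (r -> p) is false at m.

No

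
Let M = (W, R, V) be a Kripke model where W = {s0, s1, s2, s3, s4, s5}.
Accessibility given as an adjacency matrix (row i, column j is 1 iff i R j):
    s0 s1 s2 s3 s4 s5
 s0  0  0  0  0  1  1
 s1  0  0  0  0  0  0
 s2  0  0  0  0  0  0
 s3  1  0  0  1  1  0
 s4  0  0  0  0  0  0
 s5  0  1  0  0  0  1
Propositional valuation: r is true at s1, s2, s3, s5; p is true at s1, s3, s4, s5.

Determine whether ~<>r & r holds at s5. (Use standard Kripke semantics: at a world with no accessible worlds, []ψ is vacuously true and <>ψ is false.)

At s5: ~<>r is false, r is true, so ~<>r & r is false.
  At s5: <>r is true, so ~<>r is false.
    At s5: <>r requires r at some successor in {s1, s5}.
      r holds at s1, so <>r is true at s5.

No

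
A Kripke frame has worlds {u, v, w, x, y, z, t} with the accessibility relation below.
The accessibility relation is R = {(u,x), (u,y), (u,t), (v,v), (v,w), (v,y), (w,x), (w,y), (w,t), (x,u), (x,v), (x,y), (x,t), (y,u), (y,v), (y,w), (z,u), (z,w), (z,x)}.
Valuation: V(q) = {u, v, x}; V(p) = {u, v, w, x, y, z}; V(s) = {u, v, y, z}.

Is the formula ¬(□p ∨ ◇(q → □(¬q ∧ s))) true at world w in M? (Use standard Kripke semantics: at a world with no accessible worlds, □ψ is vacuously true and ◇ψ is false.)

At w: □p ∨ ◇(q → □(¬q ∧ s)) is true, so ¬(□p ∨ ◇(q → □(¬q ∧ s))) is false.
  At w: □p is false, ◇(q → □(¬q ∧ s)) is true, so □p ∨ ◇(q → □(¬q ∧ s)) is true.
    At w: □p requires p at every successor {x, y, t}.
      p fails at t, so □p is false at w.
    At w: ◇(q → □(¬q ∧ s)) requires q → □(¬q ∧ s) at some successor in {x, y, t}.
      q → □(¬q ∧ s) holds at y, so ◇(q → □(¬q ∧ s)) is true at w.

No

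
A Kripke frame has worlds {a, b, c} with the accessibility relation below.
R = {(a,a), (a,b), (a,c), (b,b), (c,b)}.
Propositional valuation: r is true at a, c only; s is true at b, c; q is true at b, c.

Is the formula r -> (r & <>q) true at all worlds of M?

Let φ = r -> (r & <>q). Evaluate φ at each world:
  a (successors {a, b, c}): φ is true.
  b (successors {b}): φ is true.
  c (successors {b}): φ is true.
For instance, at b:
  At b: r is false, r & <>q is false, so r -> (r & <>q) is true.
    At b: r is false, <>q is true, so r & <>q is false.
      At b: <>q requires q at some successor in {b}.
        q holds at b, so <>q is true at b.

Yes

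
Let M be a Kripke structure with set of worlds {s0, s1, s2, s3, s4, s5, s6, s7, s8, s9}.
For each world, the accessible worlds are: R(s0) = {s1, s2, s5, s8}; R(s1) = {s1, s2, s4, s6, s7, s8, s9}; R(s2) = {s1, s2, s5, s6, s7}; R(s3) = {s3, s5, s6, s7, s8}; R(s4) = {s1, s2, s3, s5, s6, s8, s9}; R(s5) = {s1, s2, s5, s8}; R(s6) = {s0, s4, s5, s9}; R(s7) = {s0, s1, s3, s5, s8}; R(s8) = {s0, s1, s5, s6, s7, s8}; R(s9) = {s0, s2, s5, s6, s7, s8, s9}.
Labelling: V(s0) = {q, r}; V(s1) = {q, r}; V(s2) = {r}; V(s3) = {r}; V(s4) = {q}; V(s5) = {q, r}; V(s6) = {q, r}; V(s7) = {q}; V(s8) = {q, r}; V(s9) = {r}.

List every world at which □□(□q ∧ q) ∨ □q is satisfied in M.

s8

Let φ = □□(□q ∧ q) ∨ □q. Evaluate φ at each world:
  s0 (successors {s1, s2, s5, s8}): φ is false.
  s1 (successors {s1, s2, s4, s6, s7, s8, s9}): φ is false.
  s2 (successors {s1, s2, s5, s6, s7}): φ is false.
  s3 (successors {s3, s5, s6, s7, s8}): φ is false.
  s4 (successors {s1, s2, s3, s5, s6, s8, s9}): φ is false.
  s5 (successors {s1, s2, s5, s8}): φ is false.
  s6 (successors {s0, s4, s5, s9}): φ is false.
  s7 (successors {s0, s1, s3, s5, s8}): φ is false.
  s8 (successors {s0, s1, s5, s6, s7, s8}): φ is true.
  s9 (successors {s0, s2, s5, s6, s7, s8, s9}): φ is false.
For instance, at s0:
  At s0: □□(□q ∧ q) is false, □q is false, so □□(□q ∧ q) ∨ □q is false.
    At s0: □□(□q ∧ q) requires □(□q ∧ q) at every successor {s1, s2, s5, s8}.
      □(□q ∧ q) fails at s1, so □□(□q ∧ q) is false at s0.
    At s0: □q requires q at every successor {s1, s2, s5, s8}.
      q fails at s2, so □q is false at s0.
Satisfying worlds: {s8}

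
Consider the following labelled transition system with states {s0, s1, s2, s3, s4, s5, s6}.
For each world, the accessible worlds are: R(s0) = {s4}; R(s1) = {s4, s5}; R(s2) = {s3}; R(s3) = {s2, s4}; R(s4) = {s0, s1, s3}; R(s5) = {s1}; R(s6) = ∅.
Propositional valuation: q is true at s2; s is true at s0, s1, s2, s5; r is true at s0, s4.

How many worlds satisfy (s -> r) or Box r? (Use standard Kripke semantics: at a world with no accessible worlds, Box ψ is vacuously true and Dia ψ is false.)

4

Recall that Box ψ holds at a world iff ψ holds at every accessible world, and Dia ψ holds iff ψ holds at some accessible world.
Let φ = (s -> r) or Box r. Evaluate φ at each world:
  s0 (successors {s4}): φ is true.
  s1 (successors {s4, s5}): φ is false.
  s2 (successors {s3}): φ is false.
  s3 (successors {s2, s4}): φ is true.
  s4 (successors {s0, s1, s3}): φ is true.
  s5 (successors {s1}): φ is false.
  s6 (successors ∅): φ is true.
For instance, at s4:
  At s4: s -> r is true, Box r is false, so (s -> r) or Box r is true.
    At s4: Box r requires r at every successor {s0, s1, s3}.
      r fails at s1, so Box r is false at s4.
Satisfying worlds: {s0, s3, s4, s6}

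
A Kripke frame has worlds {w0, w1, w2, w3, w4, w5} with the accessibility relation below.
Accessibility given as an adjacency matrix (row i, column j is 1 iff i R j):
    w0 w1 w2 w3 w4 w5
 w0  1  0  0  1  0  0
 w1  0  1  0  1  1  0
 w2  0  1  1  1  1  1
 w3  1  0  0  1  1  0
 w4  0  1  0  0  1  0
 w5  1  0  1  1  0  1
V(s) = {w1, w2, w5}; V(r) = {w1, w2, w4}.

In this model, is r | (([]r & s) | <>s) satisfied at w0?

No

At w0: r is false, ([]r & s) | <>s is false, so r | (([]r & s) | <>s) is false.
  At w0: []r & s is false, <>s is false, so ([]r & s) | <>s is false.
    At w0: []r is false, s is false, so []r & s is false.
      At w0: []r requires r at every successor {w0, w3}.
        r fails at w0, so []r is false at w0.
    At w0: <>s requires s at some successor in {w0, w3}.
      At w0: s is false.
      At w3: s is false.
    So <>s is false at w0.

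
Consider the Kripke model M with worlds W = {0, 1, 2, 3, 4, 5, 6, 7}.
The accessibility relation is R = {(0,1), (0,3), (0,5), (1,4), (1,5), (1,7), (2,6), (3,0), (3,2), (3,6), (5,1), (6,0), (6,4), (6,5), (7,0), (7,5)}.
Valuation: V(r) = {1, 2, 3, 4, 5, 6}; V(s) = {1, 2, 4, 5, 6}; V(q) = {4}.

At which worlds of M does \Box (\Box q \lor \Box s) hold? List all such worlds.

Let φ = \Box (\Box q \lor \Box s). Evaluate φ at each world:
  0 (successors {1, 3, 5}): φ is false.
  1 (successors {4, 5, 7}): φ is false.
  2 (successors {6}): φ is false.
  3 (successors {0, 2, 6}): φ is false.
  4 (successors ∅): φ is true.
  5 (successors {1}): φ is false.
  6 (successors {0, 4, 5}): φ is false.
  7 (successors {0, 5}): φ is false.
For instance, at 5:
  At 5: \Box (\Box q \lor \Box s) requires \Box q \lor \Box s at every successor {1}.
    \Box q \lor \Box s fails at 1, so \Box (\Box q \lor \Box s) is false at 5.
      At 1: \Box q is false, \Box s is false, so \Box q \lor \Box s is false.
Satisfying worlds: {4}

4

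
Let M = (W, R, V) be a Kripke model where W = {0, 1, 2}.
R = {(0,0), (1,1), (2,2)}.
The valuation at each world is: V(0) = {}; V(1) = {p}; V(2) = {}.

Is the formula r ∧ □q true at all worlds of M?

Recall that □ψ holds at a world iff ψ holds at every accessible world, and ◇ψ holds iff ψ holds at some accessible world.
Let φ = r ∧ □q. Evaluate φ at each world:
  0 (successors {0}): φ is false.
  1 (successors {1}): φ is false.
  2 (successors {2}): φ is false.
Detail at 0 (counterexample):
  At 0: r is false, □q is false, so r ∧ □q is false.
    At 0: □q requires q at every successor {0}.
      q fails at 0, so □q is false at 0.

No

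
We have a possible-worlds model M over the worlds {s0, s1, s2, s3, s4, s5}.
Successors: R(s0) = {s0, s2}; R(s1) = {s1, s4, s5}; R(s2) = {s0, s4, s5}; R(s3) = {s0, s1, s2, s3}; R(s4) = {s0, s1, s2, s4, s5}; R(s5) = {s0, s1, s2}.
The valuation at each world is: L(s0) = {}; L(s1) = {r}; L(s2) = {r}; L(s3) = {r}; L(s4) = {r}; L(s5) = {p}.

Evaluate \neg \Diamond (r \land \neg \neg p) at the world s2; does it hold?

Recall that \Diamond ψ holds at a world iff ψ holds at some accessible world.
At s2: \Diamond (r \land \neg \neg p) is false, so \neg \Diamond (r \land \neg \neg p) is true.
  At s2: \Diamond (r \land \neg \neg p) requires r \land \neg \neg p at some successor in {s0, s4, s5}.
    At s0: r \land \neg \neg p is false.
    At s4: r \land \neg \neg p is false.
    At s5: r \land \neg \neg p is false.
  So \Diamond (r \land \neg \neg p) is false at s2.

Yes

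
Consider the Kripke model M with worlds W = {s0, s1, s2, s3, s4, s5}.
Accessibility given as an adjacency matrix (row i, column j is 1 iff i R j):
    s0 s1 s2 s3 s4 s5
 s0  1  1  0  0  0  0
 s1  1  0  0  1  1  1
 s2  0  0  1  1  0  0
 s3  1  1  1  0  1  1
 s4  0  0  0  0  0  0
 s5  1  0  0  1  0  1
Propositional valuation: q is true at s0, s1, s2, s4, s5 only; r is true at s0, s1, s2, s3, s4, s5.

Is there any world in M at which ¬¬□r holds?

Yes

Recall that □ψ holds at a world iff ψ holds at every accessible world, and ◇ψ holds iff ψ holds at some accessible world.
Let φ = ¬¬□r. Evaluate φ at each world:
  s0 (successors {s0, s1}): φ is true.
  s1 (successors {s0, s3, s4, s5}): φ is true.
  s2 (successors {s2, s3}): φ is true.
  s3 (successors {s0, s1, s2, s4, s5}): φ is true.
  s4 (successors ∅): φ is true.
  s5 (successors {s0, s3, s5}): φ is true.
Detail at s0 (witness):
  At s0: ¬□r is false, so ¬¬□r is true.
    At s0: □r is true, so ¬□r is false.
      At s0: □r requires r at every successor {s0, s1}.
        At s0: r is true.
        At s1: r is true.
      So □r is true at s0.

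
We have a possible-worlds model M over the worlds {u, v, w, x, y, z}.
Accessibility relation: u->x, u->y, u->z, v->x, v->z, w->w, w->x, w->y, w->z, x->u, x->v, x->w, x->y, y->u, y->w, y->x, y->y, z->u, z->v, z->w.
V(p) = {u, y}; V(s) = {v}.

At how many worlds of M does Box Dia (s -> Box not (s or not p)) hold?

Let φ = Box Dia (s -> Box not (s or not p)). Evaluate φ at each world:
  u (successors {x, y, z}): φ is true.
  v (successors {x, z}): φ is true.
  w (successors {w, x, y, z}): φ is true.
  x (successors {u, v, w, y}): φ is true.
  y (successors {u, w, x, y}): φ is true.
  z (successors {u, v, w}): φ is true.
For instance, at x:
  At x: Box Dia (s -> Box not (s or not p)) requires Dia (s -> Box not (s or not p)) at every successor {u, v, w, y}.
    At u: Dia (s -> Box not (s or not p)) is true.
    At v: Dia (s -> Box not (s or not p)) is true.
    At w: Dia (s -> Box not (s or not p)) is true.
    At y: Dia (s -> Box not (s or not p)) is true.
  So Box Dia (s -> Box not (s or not p)) is true at x.
Satisfying worlds: {u, v, w, x, y, z}

6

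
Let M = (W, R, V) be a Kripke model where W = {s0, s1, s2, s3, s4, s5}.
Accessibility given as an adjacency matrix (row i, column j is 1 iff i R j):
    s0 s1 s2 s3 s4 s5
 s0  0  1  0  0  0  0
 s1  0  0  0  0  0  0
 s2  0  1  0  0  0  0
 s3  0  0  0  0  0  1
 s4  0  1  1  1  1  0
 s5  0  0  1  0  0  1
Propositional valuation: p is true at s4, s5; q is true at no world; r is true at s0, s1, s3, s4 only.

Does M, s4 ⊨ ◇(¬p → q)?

At s4: ◇(¬p → q) requires ¬p → q at some successor in {s1, s2, s3, s4}.
  ¬p → q holds at s4, so ◇(¬p → q) is true at s4.

Yes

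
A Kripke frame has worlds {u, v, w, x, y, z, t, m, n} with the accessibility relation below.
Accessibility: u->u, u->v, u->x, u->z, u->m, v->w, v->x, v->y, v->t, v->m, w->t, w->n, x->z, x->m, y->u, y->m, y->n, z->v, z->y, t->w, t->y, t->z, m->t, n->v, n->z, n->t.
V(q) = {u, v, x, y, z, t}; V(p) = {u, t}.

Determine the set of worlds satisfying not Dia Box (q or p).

z, m

Recall that Box ψ holds at a world iff ψ holds at every accessible world, and Dia ψ holds iff ψ holds at some accessible world.
Let φ = not Dia Box (q or p). Evaluate φ at each world:
  u (successors {u, v, x, z, m}): φ is false.
  v (successors {w, x, y, t, m}): φ is false.
  w (successors {t, n}): φ is false.
  x (successors {z, m}): φ is false.
  y (successors {u, m, n}): φ is false.
  z (successors {v, y}): φ is true.
  t (successors {w, y, z}): φ is false.
  m (successors {t}): φ is true.
  n (successors {v, z, t}): φ is false.
For instance, at x:
  At x: Dia Box (q or p) is true, so not Dia Box (q or p) is false.
    At x: Dia Box (q or p) requires Box (q or p) at some successor in {z, m}.
      Box (q or p) holds at z, so Dia Box (q or p) is true at x.
Satisfying worlds: {z, m}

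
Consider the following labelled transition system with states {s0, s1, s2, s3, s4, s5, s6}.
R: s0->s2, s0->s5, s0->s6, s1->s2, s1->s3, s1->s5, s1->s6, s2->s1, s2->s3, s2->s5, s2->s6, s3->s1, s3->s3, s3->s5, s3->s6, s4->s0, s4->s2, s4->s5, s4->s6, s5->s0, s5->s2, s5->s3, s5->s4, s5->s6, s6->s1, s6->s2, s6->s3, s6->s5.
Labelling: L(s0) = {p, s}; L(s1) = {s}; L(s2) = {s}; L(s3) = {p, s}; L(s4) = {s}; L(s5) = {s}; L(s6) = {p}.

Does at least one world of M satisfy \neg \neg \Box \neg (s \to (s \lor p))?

Let φ = \neg \neg \Box \neg (s \to (s \lor p)). Evaluate φ at each world:
  s0 (successors {s2, s5, s6}): φ is false.
  s1 (successors {s2, s3, s5, s6}): φ is false.
  s2 (successors {s1, s3, s5, s6}): φ is false.
  s3 (successors {s1, s3, s5, s6}): φ is false.
  s4 (successors {s0, s2, s5, s6}): φ is false.
  s5 (successors {s0, s2, s3, s4, s6}): φ is false.
  s6 (successors {s1, s2, s3, s5}): φ is false.
For instance, at s6:
  At s6: \neg \Box \neg (s \to (s \lor p)) is true, so \neg \neg \Box \neg (s \to (s \lor p)) is false.
    At s6: \Box \neg (s \to (s \lor p)) is false, so \neg \Box \neg (s \to (s \lor p)) is true.
      At s6: \Box \neg (s \to (s \lor p)) requires \neg (s \to (s \lor p)) at every successor {s1, s2, s3, s5}.
        \neg (s \to (s \lor p)) fails at s1, so \Box \neg (s \to (s \lor p)) is false at s6.

No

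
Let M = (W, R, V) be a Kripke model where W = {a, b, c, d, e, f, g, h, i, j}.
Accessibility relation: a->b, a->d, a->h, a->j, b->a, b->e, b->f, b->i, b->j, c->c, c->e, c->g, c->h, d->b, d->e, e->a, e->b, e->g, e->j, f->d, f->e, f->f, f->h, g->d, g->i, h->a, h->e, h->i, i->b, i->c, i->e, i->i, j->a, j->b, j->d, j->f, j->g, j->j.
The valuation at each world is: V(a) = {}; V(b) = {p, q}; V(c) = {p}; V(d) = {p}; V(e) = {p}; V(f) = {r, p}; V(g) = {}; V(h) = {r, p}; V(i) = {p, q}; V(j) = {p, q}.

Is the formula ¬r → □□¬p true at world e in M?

Recall that □ψ holds at a world iff ψ holds at every accessible world, and ◇ψ holds iff ψ holds at some accessible world.
At e: ¬r is true, □□¬p is false, so ¬r → □□¬p is false.
  At e: □□¬p requires □¬p at every successor {a, b, g, j}.
    □¬p fails at a, so □□¬p is false at e.
      At a: □¬p requires ¬p at every successor {b, d, h, j}.
        ¬p fails at b, so □¬p is false at a.

No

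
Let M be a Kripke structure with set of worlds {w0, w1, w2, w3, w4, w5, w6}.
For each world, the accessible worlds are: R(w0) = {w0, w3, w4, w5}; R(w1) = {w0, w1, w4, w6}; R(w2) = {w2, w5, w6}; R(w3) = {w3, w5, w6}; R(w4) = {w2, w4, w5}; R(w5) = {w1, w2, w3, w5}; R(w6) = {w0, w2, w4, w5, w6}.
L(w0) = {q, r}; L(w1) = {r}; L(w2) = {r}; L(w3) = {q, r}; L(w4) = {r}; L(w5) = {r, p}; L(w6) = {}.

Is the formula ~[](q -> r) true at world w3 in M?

At w3: [](q -> r) is true, so ~[](q -> r) is false.
  At w3: [](q -> r) requires q -> r at every successor {w3, w5, w6}.
    At w3: q -> r is true.
    At w5: q -> r is true.
    At w6: q -> r is true.
  So [](q -> r) is true at w3.

No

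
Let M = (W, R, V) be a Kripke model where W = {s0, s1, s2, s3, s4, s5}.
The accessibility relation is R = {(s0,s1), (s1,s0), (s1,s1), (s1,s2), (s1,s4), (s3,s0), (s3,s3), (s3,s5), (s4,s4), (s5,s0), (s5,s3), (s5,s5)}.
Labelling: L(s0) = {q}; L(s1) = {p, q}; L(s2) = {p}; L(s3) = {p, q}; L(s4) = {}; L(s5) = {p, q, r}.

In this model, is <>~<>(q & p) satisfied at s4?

Yes

At s4: <>~<>(q & p) requires ~<>(q & p) at some successor in {s4}.
  ~<>(q & p) holds at s4, so <>~<>(q & p) is true at s4.
    At s4: <>(q & p) is false, so ~<>(q & p) is true.
      At s4: <>(q & p) requires q & p at some successor in {s4}.
        At s4: q & p is false.
      So <>(q & p) is false at s4.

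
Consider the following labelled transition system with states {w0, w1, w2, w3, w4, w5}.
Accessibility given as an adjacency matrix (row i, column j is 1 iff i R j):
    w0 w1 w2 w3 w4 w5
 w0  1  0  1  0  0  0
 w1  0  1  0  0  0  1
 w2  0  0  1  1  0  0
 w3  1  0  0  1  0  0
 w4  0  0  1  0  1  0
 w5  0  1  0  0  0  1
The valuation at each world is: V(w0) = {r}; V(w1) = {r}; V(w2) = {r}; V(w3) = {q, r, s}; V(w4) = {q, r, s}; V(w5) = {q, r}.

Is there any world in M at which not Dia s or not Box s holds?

Yes

Let φ = not Dia s or not Box s. Evaluate φ at each world:
  w0 (successors {w0, w2}): φ is true.
  w1 (successors {w1, w5}): φ is true.
  w2 (successors {w2, w3}): φ is true.
  w3 (successors {w0, w3}): φ is true.
  w4 (successors {w2, w4}): φ is true.
  w5 (successors {w1, w5}): φ is true.
Detail at w0 (witness):
  At w0: not Dia s is true, not Box s is true, so not Dia s or not Box s is true.
    At w0: Dia s is false, so not Dia s is true.
      At w0: Dia s requires s at some successor in {w0, w2}.
        At w0: s is false.
        At w2: s is false.
      So Dia s is false at w0.
    At w0: Box s is false, so not Box s is true.
      At w0: Box s requires s at every successor {w0, w2}.
        s fails at w0, so Box s is false at w0.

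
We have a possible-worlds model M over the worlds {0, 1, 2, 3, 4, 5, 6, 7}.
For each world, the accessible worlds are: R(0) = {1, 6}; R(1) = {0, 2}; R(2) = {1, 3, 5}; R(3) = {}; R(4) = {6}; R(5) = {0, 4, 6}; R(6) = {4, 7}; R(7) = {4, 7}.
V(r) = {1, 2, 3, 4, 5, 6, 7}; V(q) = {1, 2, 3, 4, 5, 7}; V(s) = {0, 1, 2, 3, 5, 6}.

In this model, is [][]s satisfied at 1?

Yes

At 1: [][]s requires []s at every successor {0, 2}.
    At 0: []s requires s at every successor {1, 6}.
      At 1: s is true.
      At 6: s is true.
    So []s is true at 0.
    At 2: []s requires s at every successor {1, 3, 5}.
      At 1: s is true.
      At 3: s is true.
      At 5: s is true.
    So []s is true at 2.
So [][]s is true at 1.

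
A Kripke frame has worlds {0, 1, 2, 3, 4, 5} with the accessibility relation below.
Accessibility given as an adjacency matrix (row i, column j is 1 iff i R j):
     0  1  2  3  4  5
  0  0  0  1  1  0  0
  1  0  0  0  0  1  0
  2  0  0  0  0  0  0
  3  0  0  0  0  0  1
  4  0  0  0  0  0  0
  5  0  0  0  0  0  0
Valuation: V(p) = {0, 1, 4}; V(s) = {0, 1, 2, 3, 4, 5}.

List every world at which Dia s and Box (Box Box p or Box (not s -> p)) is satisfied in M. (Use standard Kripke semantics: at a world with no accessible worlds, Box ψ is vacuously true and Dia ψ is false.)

Let φ = Dia s and Box (Box Box p or Box (not s -> p)). Evaluate φ at each world:
  0 (successors {2, 3}): φ is true.
  1 (successors {4}): φ is true.
  2 (successors ∅): φ is false.
  3 (successors {5}): φ is true.
  4 (successors ∅): φ is false.
  5 (successors ∅): φ is false.
For instance, at 3:
  At 3: Dia s is true, Box (Box Box p or Box (not s -> p)) is true, so Dia s and Box (Box Box p or Box (not s -> p)) is true.
    At 3: Dia s requires s at some successor in {5}.
      s holds at 5, so Dia s is true at 3.
    At 3: Box (Box Box p or Box (not s -> p)) requires Box Box p or Box (not s -> p) at every successor {5}.
      At 5: Box Box p or Box (not s -> p) is true.
    So Box (Box Box p or Box (not s -> p)) is true at 3.
Satisfying worlds: {0, 1, 3}

0, 1, 3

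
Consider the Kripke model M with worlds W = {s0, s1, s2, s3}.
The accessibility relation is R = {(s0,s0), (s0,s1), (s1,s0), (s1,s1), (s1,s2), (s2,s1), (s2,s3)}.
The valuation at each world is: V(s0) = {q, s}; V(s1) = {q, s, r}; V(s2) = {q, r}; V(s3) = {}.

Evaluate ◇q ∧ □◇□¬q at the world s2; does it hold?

No

Recall that □ψ holds at a world iff ψ holds at every accessible world, and ◇ψ holds iff ψ holds at some accessible world.
At s2: ◇q is true, □◇□¬q is false, so ◇q ∧ □◇□¬q is false.
  At s2: ◇q requires q at some successor in {s1, s3}.
    q holds at s1, so ◇q is true at s2.
  At s2: □◇□¬q requires ◇□¬q at every successor {s1, s3}.
    ◇□¬q fails at s1, so □◇□¬q is false at s2.
      At s1: ◇□¬q requires □¬q at some successor in {s0, s1, s2}.
        At s0: □¬q is false.
        At s1: □¬q is false.
        At s2: □¬q is false.
      So ◇□¬q is false at s1.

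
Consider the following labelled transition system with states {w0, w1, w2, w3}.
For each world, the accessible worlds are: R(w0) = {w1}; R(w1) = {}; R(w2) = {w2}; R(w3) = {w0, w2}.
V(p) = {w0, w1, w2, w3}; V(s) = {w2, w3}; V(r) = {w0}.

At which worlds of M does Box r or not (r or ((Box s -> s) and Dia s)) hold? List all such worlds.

Let φ = Box r or not (r or ((Box s -> s) and Dia s)). Evaluate φ at each world:
  w0 (successors {w1}): φ is false.
  w1 (successors ∅): φ is true.
  w2 (successors {w2}): φ is false.
  w3 (successors {w0, w2}): φ is false.
For instance, at w2:
  At w2: Box r is false, not (r or ((Box s -> s) and Dia s)) is false, so Box r or not (r or ((Box s -> s) and Dia s)) is false.
    At w2: Box r requires r at every successor {w2}.
      r fails at w2, so Box r is false at w2.
    At w2: r or ((Box s -> s) and Dia s) is true, so not (r or ((Box s -> s) and Dia s)) is false.
      At w2: r is false, (Box s -> s) and Dia s is true, so r or ((Box s -> s) and Dia s) is true.
Satisfying worlds: {w1}

w1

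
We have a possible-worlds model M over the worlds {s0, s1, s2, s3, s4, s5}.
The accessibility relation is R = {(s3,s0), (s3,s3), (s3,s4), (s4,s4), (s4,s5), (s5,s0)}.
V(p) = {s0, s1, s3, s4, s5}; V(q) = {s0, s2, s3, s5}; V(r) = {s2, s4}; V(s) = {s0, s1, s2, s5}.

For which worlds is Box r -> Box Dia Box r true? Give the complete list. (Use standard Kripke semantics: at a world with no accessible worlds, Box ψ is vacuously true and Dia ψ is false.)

s0, s1, s2, s3, s4, s5

Let φ = Box r -> Box Dia Box r. Evaluate φ at each world:
  s0 (successors ∅): φ is true.
  s1 (successors ∅): φ is true.
  s2 (successors ∅): φ is true.
  s3 (successors {s0, s3, s4}): φ is true.
  s4 (successors {s4, s5}): φ is true.
  s5 (successors {s0}): φ is true.
For instance, at s5:
  At s5: Box r is false, Box Dia Box r is false, so Box r -> Box Dia Box r is true.
    At s5: Box r requires r at every successor {s0}.
      r fails at s0, so Box r is false at s5.
    At s5: Box Dia Box r requires Dia Box r at every successor {s0}.
      Dia Box r fails at s0, so Box Dia Box r is false at s5.
Satisfying worlds: {s0, s1, s2, s3, s4, s5}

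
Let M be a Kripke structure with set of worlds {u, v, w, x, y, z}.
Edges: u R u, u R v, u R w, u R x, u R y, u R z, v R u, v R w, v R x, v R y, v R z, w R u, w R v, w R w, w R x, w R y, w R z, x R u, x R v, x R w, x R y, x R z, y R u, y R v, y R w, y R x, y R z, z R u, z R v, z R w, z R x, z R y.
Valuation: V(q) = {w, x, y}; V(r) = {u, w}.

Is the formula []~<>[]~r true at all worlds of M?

Recall that []ψ holds at a world iff ψ holds at every accessible world, and <>ψ holds iff ψ holds at some accessible world.
Let φ = []~<>[]~r. Evaluate φ at each world:
  u (successors {u, v, w, x, y, z}): φ is true.
  v (successors {u, w, x, y, z}): φ is true.
  w (successors {u, v, w, x, y, z}): φ is true.
  x (successors {u, v, w, y, z}): φ is true.
  y (successors {u, v, w, x, z}): φ is true.
  z (successors {u, v, w, x, y}): φ is true.
For instance, at y:
  At y: []~<>[]~r requires ~<>[]~r at every successor {u, v, w, x, z}.
    At u: ~<>[]~r is true.
    At v: ~<>[]~r is true.
    At w: ~<>[]~r is true.
    At x: ~<>[]~r is true.
    At z: ~<>[]~r is true.
  So []~<>[]~r is true at y.

Yes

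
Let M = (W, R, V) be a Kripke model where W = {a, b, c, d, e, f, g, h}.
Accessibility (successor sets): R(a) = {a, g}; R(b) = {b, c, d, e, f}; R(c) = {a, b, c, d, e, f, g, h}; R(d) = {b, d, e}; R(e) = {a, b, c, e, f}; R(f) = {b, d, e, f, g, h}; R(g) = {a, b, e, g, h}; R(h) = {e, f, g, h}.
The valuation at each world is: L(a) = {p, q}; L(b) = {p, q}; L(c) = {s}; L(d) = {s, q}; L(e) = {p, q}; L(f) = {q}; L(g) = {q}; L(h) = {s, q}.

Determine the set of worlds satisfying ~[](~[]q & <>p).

a, b, c, d, e, f, g, h

Let φ = ~[](~[]q & <>p). Evaluate φ at each world:
  a (successors {a, g}): φ is true.
  b (successors {b, c, d, e, f}): φ is true.
  c (successors {a, b, c, d, e, f, g, h}): φ is true.
  d (successors {b, d, e}): φ is true.
  e (successors {a, b, c, e, f}): φ is true.
  f (successors {b, d, e, f, g, h}): φ is true.
  g (successors {a, b, e, g, h}): φ is true.
  h (successors {e, f, g, h}): φ is true.
For instance, at g:
  At g: [](~[]q & <>p) is false, so ~[](~[]q & <>p) is true.
    At g: [](~[]q & <>p) requires ~[]q & <>p at every successor {a, b, e, g, h}.
      ~[]q & <>p fails at a, so [](~[]q & <>p) is false at g.
Satisfying worlds: {a, b, c, d, e, f, g, h}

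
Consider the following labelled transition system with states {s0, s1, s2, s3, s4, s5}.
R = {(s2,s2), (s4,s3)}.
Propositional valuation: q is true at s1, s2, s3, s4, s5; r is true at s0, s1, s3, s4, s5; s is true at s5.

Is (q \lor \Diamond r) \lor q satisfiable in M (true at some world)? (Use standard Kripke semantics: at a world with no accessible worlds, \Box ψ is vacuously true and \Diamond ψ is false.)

Let φ = (q \lor \Diamond r) \lor q. Evaluate φ at each world:
  s0 (successors ∅): φ is false.
  s1 (successors ∅): φ is true.
  s2 (successors {s2}): φ is true.
  s3 (successors ∅): φ is true.
  s4 (successors {s3}): φ is true.
  s5 (successors ∅): φ is true.
Detail at s1 (witness):
  At s1: q \lor \Diamond r is true, q is true, so (q \lor \Diamond r) \lor q is true.
    At s1: q is true, \Diamond r is false, so q \lor \Diamond r is true.
      At s1: no accessible worlds, so \Diamond r is false.

Yes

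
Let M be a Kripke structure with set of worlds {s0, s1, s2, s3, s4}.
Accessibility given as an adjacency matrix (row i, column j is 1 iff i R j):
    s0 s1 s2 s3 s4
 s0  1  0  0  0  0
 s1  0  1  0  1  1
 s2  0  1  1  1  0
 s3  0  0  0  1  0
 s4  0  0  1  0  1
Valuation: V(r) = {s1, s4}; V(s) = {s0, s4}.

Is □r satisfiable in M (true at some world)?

No

Let φ = □r. Evaluate φ at each world:
  s0 (successors {s0}): φ is false.
  s1 (successors {s1, s3, s4}): φ is false.
  s2 (successors {s1, s2, s3}): φ is false.
  s3 (successors {s3}): φ is false.
  s4 (successors {s2, s4}): φ is false.
For instance, at s1:
  At s1: □r requires r at every successor {s1, s3, s4}.
    r fails at s3, so □r is false at s1.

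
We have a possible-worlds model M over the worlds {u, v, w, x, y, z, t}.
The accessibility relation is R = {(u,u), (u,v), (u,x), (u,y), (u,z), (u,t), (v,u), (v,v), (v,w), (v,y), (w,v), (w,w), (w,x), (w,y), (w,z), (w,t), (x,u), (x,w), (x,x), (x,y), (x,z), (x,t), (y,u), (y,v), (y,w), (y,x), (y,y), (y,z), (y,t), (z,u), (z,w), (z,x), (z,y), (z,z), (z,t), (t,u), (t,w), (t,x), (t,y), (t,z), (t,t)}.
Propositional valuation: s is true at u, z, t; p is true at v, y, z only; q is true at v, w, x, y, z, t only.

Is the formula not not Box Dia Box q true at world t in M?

No

At t: not Box Dia Box q is true, so not not Box Dia Box q is false.
  At t: Box Dia Box q is false, so not Box Dia Box q is true.
    At t: Box Dia Box q requires Dia Box q at every successor {u, w, x, y, z, t}.
      Dia Box q fails at u, so Box Dia Box q is false at t.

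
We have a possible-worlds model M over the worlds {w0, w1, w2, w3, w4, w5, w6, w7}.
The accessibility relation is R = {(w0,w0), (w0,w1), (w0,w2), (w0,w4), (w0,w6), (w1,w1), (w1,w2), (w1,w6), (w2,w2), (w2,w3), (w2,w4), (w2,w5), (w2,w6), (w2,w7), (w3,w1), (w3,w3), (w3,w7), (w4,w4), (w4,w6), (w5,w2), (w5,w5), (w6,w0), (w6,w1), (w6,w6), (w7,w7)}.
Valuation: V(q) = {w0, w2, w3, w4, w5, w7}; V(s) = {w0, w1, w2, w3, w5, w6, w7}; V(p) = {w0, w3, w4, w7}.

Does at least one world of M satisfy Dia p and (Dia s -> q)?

Yes

Let φ = Dia p and (Dia s -> q). Evaluate φ at each world:
  w0 (successors {w0, w1, w2, w4, w6}): φ is true.
  w1 (successors {w1, w2, w6}): φ is false.
  w2 (successors {w2, w3, w4, w5, w6, w7}): φ is true.
  w3 (successors {w1, w3, w7}): φ is true.
  w4 (successors {w4, w6}): φ is true.
  w5 (successors {w2, w5}): φ is false.
  w6 (successors {w0, w1, w6}): φ is false.
  w7 (successors {w7}): φ is true.
Detail at w0 (witness):
  At w0: Dia p is true, Dia s -> q is true, so Dia p and (Dia s -> q) is true.
    At w0: Dia p requires p at some successor in {w0, w1, w2, w4, w6}.
      p holds at w0, so Dia p is true at w0.
    At w0: Dia s is true, q is true, so Dia s -> q is true.
      At w0: Dia s requires s at some successor in {w0, w1, w2, w4, w6}.
        s holds at w0, so Dia s is true at w0.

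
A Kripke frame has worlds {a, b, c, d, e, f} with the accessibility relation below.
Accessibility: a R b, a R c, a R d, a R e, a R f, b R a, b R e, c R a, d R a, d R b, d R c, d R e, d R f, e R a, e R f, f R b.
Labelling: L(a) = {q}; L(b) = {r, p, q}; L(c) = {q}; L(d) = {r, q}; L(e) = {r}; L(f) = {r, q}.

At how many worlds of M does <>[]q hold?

4

Let φ = <>[]q. Evaluate φ at each world:
  a (successors {b, c, d, e, f}): φ is true.
  b (successors {a, e}): φ is true.
  c (successors {a}): φ is false.
  d (successors {a, b, c, e, f}): φ is true.
  e (successors {a, f}): φ is true.
  f (successors {b}): φ is false.
For instance, at d:
  At d: <>[]q requires []q at some successor in {a, b, c, e, f}.
    []q holds at c, so <>[]q is true at d.
      At c: []q requires q at every successor {a}.
        At a: q is true.
      So []q is true at c.
Satisfying worlds: {a, b, d, e}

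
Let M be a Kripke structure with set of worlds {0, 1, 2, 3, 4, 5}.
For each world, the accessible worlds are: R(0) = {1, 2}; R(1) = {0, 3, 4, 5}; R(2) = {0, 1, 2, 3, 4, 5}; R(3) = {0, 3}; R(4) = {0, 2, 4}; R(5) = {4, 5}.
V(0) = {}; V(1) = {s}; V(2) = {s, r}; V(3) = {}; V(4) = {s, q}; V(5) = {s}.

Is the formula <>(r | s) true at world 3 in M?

Recall that <>ψ holds at a world iff ψ holds at some accessible world.
At 3: <>(r | s) requires r | s at some successor in {0, 3}.
  At 0: r | s is false.
  At 3: r | s is false.
So <>(r | s) is false at 3.

No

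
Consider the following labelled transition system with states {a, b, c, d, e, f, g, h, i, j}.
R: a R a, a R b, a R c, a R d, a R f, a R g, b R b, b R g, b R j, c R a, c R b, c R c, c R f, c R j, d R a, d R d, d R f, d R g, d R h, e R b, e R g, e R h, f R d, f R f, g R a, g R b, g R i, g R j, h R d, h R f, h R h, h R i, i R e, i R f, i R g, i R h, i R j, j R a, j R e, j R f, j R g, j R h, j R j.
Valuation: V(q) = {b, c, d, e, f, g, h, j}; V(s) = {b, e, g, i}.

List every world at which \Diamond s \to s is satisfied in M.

b, e, f, g, i

Recall that \Diamond ψ holds at a world iff ψ holds at some accessible world.
Let φ = \Diamond s \to s. Evaluate φ at each world:
  a (successors {a, b, c, d, f, g}): φ is false.
  b (successors {b, g, j}): φ is true.
  c (successors {a, b, c, f, j}): φ is false.
  d (successors {a, d, f, g, h}): φ is false.
  e (successors {b, g, h}): φ is true.
  f (successors {d, f}): φ is true.
  g (successors {a, b, i, j}): φ is true.
  h (successors {d, f, h, i}): φ is false.
  i (successors {e, f, g, h, j}): φ is true.
  j (successors {a, e, f, g, h, j}): φ is false.
For instance, at a:
  At a: \Diamond s is true, s is false, so \Diamond s \to s is false.
    At a: \Diamond s requires s at some successor in {a, b, c, d, f, g}.
      s holds at b, so \Diamond s is true at a.
Satisfying worlds: {b, e, f, g, i}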